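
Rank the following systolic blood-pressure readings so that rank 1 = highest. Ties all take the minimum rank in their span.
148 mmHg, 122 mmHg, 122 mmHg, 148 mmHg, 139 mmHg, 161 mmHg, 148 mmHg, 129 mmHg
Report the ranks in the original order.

Sorted (descending): 161, 148, 148, 148, 139, 129, 122, 122
The 3 values of 148 occupy positions 2–4 → each gets rank 2.
The 2 values of 122 occupy positions 7–8 → each gets rank 7.

2, 7, 7, 2, 5, 1, 2, 6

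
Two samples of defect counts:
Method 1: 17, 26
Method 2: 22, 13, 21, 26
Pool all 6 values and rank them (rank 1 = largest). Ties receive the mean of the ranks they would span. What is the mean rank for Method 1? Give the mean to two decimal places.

Sorted (descending): 26, 26, 22, 21, 17, 13
The 2 values of 26 occupy positions 1–2 → average rank (1+2)/2 = 1.5.
Method 1 values → pooled ranks: 17→5, 26→1.5
Mean rank = (5 + 1.5) / 2 = 3.25

3.25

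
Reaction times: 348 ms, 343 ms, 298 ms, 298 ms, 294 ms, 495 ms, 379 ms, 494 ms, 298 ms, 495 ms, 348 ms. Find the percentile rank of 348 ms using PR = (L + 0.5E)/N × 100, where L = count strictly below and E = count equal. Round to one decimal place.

54.5

N = 11.
Strictly below 348: 5. Equal to 348: 2.
PR = (5 + 0.5·2)/11 × 100 = 54.5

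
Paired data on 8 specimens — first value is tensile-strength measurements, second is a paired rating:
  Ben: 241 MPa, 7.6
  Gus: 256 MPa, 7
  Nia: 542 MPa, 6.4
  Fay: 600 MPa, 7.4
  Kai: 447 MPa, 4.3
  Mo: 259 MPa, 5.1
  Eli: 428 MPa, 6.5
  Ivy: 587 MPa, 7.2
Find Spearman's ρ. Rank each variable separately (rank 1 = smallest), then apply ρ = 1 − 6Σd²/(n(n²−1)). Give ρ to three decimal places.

Ranks of variable 1: 1, 2, 6, 8, 5, 3, 4, 7
Ranks of variable 2: 8, 5, 3, 7, 1, 2, 4, 6
d = r₁ − r₂: -7, -3, 3, 1, 4, 1, 0, 1
d²: 49, 9, 9, 1, 16, 1, 0, 1; Σd² = 86
ρ = 1 − 6·86/(8·63) = 1 − 516/504 = -0.024

-0.024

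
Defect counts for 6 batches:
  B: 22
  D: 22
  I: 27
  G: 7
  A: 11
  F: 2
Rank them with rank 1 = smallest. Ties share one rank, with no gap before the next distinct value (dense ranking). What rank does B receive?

Sorted (ascending): 2, 7, 11, 22, 22, 27
The 2 values of 22 share dense rank 4.
Remaining distinct values take the next consecutive integers.
B has value 22 → rank 4.

4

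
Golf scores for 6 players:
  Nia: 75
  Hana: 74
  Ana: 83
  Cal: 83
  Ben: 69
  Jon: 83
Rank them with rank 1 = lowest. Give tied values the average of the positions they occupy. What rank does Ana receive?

5

Sorted (ascending): 69, 74, 75, 83, 83, 83
The 3 values of 83 occupy positions 4–6 → average rank 5.
Ana has value 83 → rank 5.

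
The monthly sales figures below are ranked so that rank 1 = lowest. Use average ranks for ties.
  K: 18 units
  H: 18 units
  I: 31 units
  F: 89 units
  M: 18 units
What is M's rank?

2

Sorted (ascending): 18, 18, 18, 31, 89
The 3 values of 18 occupy positions 1–3 → average rank 2.
M has value 18 units → rank 2.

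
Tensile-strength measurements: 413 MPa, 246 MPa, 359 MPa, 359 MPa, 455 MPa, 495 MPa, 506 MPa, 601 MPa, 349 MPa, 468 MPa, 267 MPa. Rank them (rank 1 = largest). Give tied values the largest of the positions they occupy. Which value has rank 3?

Sorted (descending): 601, 506, 495, 468, 455, 413, 359, 359, 349, 267, 246
The 2 values of 359 occupy positions 7–8 → each gets rank 8.
Rank 3 → value 495.

495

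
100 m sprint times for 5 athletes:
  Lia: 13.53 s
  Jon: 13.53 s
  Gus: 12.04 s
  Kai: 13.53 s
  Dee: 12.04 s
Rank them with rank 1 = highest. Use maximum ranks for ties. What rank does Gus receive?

5

Sorted (descending): 13.53, 13.53, 13.53, 12.04, 12.04
The 3 values of 13.53 occupy positions 1–3 → each gets rank 3.
The 2 values of 12.04 occupy positions 4–5 → each gets rank 5.
Gus has value 12.04 s → rank 5.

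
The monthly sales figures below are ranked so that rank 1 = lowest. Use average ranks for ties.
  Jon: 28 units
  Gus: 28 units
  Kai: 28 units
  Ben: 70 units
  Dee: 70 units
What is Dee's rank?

Sorted (ascending): 28, 28, 28, 70, 70
The 3 values of 28 occupy positions 1–3 → average rank 2.
The 2 values of 70 occupy positions 4–5 → average rank (4+5)/2 = 4.5.
Dee has value 70 units → rank 4.5.

4.5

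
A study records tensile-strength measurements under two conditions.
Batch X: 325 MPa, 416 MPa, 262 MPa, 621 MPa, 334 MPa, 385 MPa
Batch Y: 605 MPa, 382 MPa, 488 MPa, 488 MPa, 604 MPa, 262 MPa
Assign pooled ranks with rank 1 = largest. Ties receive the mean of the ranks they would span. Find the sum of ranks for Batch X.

Sorted (descending): 621, 605, 604, 488, 488, 416, 385, 382, 334, 325, 262, 262
The 2 values of 488 occupy positions 4–5 → average rank (4+5)/2 = 4.5.
The 2 values of 262 occupy positions 11–12 → average rank (11+12)/2 = 11.5.
Batch X values → pooled ranks: 325→10, 416→6, 262→11.5, 621→1, 334→9, 385→7
Rank sum = 10 + 6 + 11.5 + 1 + 9 + 7 = 44.5

44.5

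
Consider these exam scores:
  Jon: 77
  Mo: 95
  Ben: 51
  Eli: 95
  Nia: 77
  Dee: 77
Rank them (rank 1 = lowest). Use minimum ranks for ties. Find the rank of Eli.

5

Sorted (ascending): 51, 77, 77, 77, 95, 95
The 3 values of 77 occupy positions 2–4 → each gets rank 2.
The 2 values of 95 occupy positions 5–6 → each gets rank 5.
Eli has value 95 → rank 5.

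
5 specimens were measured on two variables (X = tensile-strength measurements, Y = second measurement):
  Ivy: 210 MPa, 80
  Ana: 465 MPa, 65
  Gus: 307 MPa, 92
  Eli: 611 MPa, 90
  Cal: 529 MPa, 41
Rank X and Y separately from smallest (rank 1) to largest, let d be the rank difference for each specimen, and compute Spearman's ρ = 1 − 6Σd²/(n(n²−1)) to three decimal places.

-0.200

Ranks of variable 1: 1, 3, 2, 5, 4
Ranks of variable 2: 3, 2, 5, 4, 1
d = r₁ − r₂: -2, 1, -3, 1, 3
d²: 4, 1, 9, 1, 9; Σd² = 24
ρ = 1 − 6·24/(5·24) = 1 − 144/120 = -0.200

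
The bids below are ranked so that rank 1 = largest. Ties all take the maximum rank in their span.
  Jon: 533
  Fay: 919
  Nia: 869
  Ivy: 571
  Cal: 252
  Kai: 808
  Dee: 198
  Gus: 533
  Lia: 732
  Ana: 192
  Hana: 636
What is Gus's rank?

Sorted (descending): 919, 869, 808, 732, 636, 571, 533, 533, 252, 198, 192
The 2 values of 533 occupy positions 7–8 → each gets rank 8.
Gus has value 533 → rank 8.

8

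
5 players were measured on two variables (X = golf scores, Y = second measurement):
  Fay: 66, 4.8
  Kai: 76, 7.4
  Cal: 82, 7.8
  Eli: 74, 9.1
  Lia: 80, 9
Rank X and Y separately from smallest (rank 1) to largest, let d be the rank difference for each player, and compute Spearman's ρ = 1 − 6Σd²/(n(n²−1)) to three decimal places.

0.300

Ranks of variable 1: 1, 3, 5, 2, 4
Ranks of variable 2: 1, 2, 3, 5, 4
d = r₁ − r₂: 0, 1, 2, -3, 0
d²: 0, 1, 4, 9, 0; Σd² = 14
ρ = 1 − 6·14/(5·24) = 1 − 84/120 = 0.300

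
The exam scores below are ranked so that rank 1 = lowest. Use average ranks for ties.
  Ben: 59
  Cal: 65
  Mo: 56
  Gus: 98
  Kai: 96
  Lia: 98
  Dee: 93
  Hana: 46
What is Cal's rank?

4

Sorted (ascending): 46, 56, 59, 65, 93, 96, 98, 98
The 2 values of 98 occupy positions 7–8 → average rank (7+8)/2 = 7.5.
Cal has value 65 → rank 4.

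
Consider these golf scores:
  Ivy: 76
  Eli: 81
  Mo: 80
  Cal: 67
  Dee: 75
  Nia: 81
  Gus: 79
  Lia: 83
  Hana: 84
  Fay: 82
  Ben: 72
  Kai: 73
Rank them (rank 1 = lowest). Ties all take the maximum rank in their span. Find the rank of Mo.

Sorted (ascending): 67, 72, 73, 75, 76, 79, 80, 81, 81, 82, 83, 84
The 2 values of 81 occupy positions 8–9 → each gets rank 9.
Mo has value 80 → rank 7.

7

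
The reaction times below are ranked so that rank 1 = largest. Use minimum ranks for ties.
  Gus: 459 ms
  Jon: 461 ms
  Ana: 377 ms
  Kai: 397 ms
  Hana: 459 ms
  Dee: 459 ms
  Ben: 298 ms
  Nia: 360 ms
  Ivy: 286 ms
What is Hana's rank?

Sorted (descending): 461, 459, 459, 459, 397, 377, 360, 298, 286
The 3 values of 459 occupy positions 2–4 → each gets rank 2.
Hana has value 459 ms → rank 2.

2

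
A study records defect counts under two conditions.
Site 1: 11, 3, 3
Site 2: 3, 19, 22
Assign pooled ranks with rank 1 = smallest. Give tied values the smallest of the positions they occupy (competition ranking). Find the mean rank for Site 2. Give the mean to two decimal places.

4.00

Sorted (ascending): 3, 3, 3, 11, 19, 22
The 3 values of 3 occupy positions 1–3 → each gets rank 1.
Site 2 values → pooled ranks: 3→1, 19→5, 22→6
Mean rank = (1 + 5 + 6) / 3 = 4.00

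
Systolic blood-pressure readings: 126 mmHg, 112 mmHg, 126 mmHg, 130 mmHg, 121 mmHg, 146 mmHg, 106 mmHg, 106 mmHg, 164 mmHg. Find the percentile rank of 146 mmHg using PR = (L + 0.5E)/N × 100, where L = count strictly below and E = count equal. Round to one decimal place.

N = 9.
Strictly below 146: 7. Equal to 146: 1.
PR = (7 + 0.5·1)/9 × 100 = 83.3

83.3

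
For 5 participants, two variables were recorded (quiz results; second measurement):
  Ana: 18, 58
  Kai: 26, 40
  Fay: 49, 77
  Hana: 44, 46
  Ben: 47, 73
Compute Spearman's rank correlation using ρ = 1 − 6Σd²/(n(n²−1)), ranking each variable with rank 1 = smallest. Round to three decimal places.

0.700

Ranks of variable 1: 1, 2, 5, 3, 4
Ranks of variable 2: 3, 1, 5, 2, 4
d = r₁ − r₂: -2, 1, 0, 1, 0
d²: 4, 1, 0, 1, 0; Σd² = 6
ρ = 1 − 6·6/(5·24) = 1 − 36/120 = 0.700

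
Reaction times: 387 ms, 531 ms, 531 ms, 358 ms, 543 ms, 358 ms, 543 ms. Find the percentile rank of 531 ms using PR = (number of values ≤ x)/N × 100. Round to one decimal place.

71.4

N = 7.
Strictly below 531: 3. Equal to 531: 2.
PR = 5/7 × 100 = 71.4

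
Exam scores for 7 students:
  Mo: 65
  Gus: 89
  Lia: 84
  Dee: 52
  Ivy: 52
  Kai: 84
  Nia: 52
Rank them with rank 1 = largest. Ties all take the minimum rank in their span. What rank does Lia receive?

2

Sorted (descending): 89, 84, 84, 65, 52, 52, 52
The 2 values of 84 occupy positions 2–3 → each gets rank 2.
The 3 values of 52 occupy positions 5–7 → each gets rank 5.
Lia has value 84 → rank 2.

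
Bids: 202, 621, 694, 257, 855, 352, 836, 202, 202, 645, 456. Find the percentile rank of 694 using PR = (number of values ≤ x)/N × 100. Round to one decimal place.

81.8

N = 11.
Strictly below 694: 8. Equal to 694: 1.
PR = 9/11 × 100 = 81.8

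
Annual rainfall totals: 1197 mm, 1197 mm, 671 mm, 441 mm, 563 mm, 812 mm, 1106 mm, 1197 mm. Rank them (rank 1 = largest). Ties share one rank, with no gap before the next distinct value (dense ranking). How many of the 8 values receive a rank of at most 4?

6

Sorted (descending): 1197, 1197, 1197, 1106, 812, 671, 563, 441
The 3 values of 1197 share dense rank 1.
Remaining distinct values take the next consecutive integers.
Ranks ≤ 4: {1, 1, 1, 2, 3, 4} → 6 values.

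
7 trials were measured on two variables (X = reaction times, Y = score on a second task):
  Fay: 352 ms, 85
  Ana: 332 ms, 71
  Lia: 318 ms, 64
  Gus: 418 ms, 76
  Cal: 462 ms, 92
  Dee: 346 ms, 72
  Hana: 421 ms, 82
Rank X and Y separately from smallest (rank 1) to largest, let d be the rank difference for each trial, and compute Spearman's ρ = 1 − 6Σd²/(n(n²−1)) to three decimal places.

0.893

Ranks of variable 1: 4, 2, 1, 5, 7, 3, 6
Ranks of variable 2: 6, 2, 1, 4, 7, 3, 5
d = r₁ − r₂: -2, 0, 0, 1, 0, 0, 1
d²: 4, 0, 0, 1, 0, 0, 1; Σd² = 6
ρ = 1 − 6·6/(7·48) = 1 − 36/336 = 0.893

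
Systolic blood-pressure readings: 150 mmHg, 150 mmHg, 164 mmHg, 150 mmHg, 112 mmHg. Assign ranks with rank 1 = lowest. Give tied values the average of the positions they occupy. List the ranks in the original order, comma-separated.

3, 3, 5, 3, 1

Sorted (ascending): 112, 150, 150, 150, 164
The 3 values of 150 occupy positions 2–4 → average rank 3.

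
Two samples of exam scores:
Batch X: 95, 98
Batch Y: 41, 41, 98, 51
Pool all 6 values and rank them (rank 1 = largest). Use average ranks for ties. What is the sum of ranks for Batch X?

Sorted (descending): 98, 98, 95, 51, 41, 41
The 2 values of 98 occupy positions 1–2 → average rank (1+2)/2 = 1.5.
The 2 values of 41 occupy positions 5–6 → average rank (5+6)/2 = 5.5.
Batch X values → pooled ranks: 95→3, 98→1.5
Rank sum = 3 + 1.5 = 4.5

4.5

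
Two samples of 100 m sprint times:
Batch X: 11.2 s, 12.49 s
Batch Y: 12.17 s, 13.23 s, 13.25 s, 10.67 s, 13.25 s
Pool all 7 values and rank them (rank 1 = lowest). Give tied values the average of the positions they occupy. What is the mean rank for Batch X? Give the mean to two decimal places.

Sorted (ascending): 10.67, 11.2, 12.17, 12.49, 13.23, 13.25, 13.25
The 2 values of 13.25 occupy positions 6–7 → average rank (6+7)/2 = 6.5.
Batch X values → pooled ranks: 11.2→2, 12.49→4
Mean rank = (2 + 4) / 2 = 3.00

3.00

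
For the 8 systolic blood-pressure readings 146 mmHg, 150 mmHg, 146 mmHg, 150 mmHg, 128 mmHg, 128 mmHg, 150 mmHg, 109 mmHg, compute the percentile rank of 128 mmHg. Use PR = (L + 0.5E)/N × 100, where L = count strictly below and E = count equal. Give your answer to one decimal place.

25.0

N = 8.
Strictly below 128: 1. Equal to 128: 2.
PR = (1 + 0.5·2)/8 × 100 = 25.0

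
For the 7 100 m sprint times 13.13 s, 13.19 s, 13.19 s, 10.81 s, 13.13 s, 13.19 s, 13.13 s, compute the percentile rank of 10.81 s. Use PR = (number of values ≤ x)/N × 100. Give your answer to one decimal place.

N = 7.
Strictly below 10.81: 0. Equal to 10.81: 1.
PR = 1/7 × 100 = 14.3

14.3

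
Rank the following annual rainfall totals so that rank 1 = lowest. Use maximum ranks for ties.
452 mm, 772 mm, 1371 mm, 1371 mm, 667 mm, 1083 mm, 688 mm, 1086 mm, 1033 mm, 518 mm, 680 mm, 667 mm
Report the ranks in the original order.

Sorted (ascending): 452, 518, 667, 667, 680, 688, 772, 1033, 1083, 1086, 1371, 1371
The 2 values of 667 occupy positions 3–4 → each gets rank 4.
The 2 values of 1371 occupy positions 11–12 → each gets rank 12.

1, 7, 12, 12, 4, 9, 6, 10, 8, 2, 5, 4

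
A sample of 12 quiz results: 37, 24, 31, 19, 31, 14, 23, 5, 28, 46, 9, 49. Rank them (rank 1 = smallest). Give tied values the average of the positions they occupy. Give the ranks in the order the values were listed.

10, 6, 8.5, 4, 8.5, 3, 5, 1, 7, 11, 2, 12

Sorted (ascending): 5, 9, 14, 19, 23, 24, 28, 31, 31, 37, 46, 49
The 2 values of 31 occupy positions 8–9 → average rank (8+9)/2 = 8.5.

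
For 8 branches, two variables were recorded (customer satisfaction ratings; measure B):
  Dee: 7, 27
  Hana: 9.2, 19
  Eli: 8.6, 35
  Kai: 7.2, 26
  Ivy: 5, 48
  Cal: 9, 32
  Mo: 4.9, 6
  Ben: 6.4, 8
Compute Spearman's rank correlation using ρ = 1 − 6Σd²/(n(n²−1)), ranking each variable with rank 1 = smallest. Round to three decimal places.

0.214

Ranks of variable 1: 4, 8, 6, 5, 2, 7, 1, 3
Ranks of variable 2: 5, 3, 7, 4, 8, 6, 1, 2
d = r₁ − r₂: -1, 5, -1, 1, -6, 1, 0, 1
d²: 1, 25, 1, 1, 36, 1, 0, 1; Σd² = 66
ρ = 1 − 6·66/(8·63) = 1 − 396/504 = 0.214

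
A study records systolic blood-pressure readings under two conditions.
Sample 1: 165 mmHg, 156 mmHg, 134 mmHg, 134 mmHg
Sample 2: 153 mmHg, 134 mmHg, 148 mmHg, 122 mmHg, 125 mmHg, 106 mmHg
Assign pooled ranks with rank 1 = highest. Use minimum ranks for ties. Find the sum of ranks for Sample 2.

39

Sorted (descending): 165, 156, 153, 148, 134, 134, 134, 125, 122, 106
The 3 values of 134 occupy positions 5–7 → each gets rank 5.
Sample 2 values → pooled ranks: 153→3, 134→5, 148→4, 122→9, 125→8, 106→10
Rank sum = 3 + 5 + 4 + 9 + 8 + 10 = 39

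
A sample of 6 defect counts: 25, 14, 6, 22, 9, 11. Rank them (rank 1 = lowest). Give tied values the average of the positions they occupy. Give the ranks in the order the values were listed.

6, 4, 1, 5, 2, 3

Sorted (ascending): 6, 9, 11, 14, 22, 25
No ties — each value takes its position as its rank.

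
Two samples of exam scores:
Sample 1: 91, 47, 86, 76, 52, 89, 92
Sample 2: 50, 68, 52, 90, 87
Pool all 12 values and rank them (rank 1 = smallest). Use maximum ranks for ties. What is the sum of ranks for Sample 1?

Sorted (ascending): 47, 50, 52, 52, 68, 76, 86, 87, 89, 90, 91, 92
The 2 values of 52 occupy positions 3–4 → each gets rank 4.
Sample 1 values → pooled ranks: 91→11, 47→1, 86→7, 76→6, 52→4, 89→9, 92→12
Rank sum = 11 + 1 + 7 + 6 + 4 + 9 + 12 = 50

50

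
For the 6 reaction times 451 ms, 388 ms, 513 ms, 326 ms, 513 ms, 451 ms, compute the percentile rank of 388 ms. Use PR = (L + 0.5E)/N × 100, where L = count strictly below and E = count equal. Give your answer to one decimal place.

N = 6.
Strictly below 388: 1. Equal to 388: 1.
PR = (1 + 0.5·1)/6 × 100 = 25.0

25.0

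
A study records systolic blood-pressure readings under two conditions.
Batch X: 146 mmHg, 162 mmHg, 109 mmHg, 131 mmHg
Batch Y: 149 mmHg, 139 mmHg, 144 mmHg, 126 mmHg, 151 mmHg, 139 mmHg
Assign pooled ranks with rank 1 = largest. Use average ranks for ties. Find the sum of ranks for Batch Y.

Sorted (descending): 162, 151, 149, 146, 144, 139, 139, 131, 126, 109
The 2 values of 139 occupy positions 6–7 → average rank (6+7)/2 = 6.5.
Batch Y values → pooled ranks: 149→3, 139→6.5, 144→5, 126→9, 151→2, 139→6.5
Rank sum = 3 + 6.5 + 5 + 9 + 2 + 6.5 = 32

32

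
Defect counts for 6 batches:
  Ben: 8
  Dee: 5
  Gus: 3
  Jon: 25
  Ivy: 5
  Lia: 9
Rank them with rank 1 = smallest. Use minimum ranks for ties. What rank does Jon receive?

6

Sorted (ascending): 3, 5, 5, 8, 9, 25
The 2 values of 5 occupy positions 2–3 → each gets rank 2.
Jon has value 25 → rank 6.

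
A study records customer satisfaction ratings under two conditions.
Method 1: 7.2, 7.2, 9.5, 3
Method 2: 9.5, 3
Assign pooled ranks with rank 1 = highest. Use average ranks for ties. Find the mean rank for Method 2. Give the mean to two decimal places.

3.50

Sorted (descending): 9.5, 9.5, 7.2, 7.2, 3, 3
The 2 values of 9.5 occupy positions 1–2 → average rank (1+2)/2 = 1.5.
The 2 values of 7.2 occupy positions 3–4 → average rank (3+4)/2 = 3.5.
The 2 values of 3 occupy positions 5–6 → average rank (5+6)/2 = 5.5.
Method 2 values → pooled ranks: 9.5→1.5, 3→5.5
Mean rank = (1.5 + 5.5) / 2 = 3.50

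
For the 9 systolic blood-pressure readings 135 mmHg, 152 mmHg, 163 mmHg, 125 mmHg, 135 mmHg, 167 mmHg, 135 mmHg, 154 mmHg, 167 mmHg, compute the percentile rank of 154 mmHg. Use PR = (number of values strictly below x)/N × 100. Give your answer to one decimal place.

N = 9.
Strictly below 154: 5. Equal to 154: 1.
PR = 5/9 × 100 = 55.6

55.6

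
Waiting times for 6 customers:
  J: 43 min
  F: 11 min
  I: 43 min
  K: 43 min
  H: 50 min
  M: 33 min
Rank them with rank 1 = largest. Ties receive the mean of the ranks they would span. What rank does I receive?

Sorted (descending): 50, 43, 43, 43, 33, 11
The 3 values of 43 occupy positions 2–4 → average rank 3.
I has value 43 min → rank 3.

3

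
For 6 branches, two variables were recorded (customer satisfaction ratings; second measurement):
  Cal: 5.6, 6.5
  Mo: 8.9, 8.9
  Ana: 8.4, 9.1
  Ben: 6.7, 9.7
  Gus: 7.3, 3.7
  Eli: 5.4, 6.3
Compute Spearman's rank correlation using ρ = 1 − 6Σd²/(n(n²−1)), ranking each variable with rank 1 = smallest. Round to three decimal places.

Ranks of variable 1: 2, 6, 5, 3, 4, 1
Ranks of variable 2: 3, 4, 5, 6, 1, 2
d = r₁ − r₂: -1, 2, 0, -3, 3, -1
d²: 1, 4, 0, 9, 9, 1; Σd² = 24
ρ = 1 − 6·24/(6·35) = 1 − 144/210 = 0.314

0.314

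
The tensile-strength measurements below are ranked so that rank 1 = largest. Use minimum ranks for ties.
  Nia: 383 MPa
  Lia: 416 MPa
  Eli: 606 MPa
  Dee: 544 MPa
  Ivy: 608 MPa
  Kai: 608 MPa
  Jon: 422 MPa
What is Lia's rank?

6

Sorted (descending): 608, 608, 606, 544, 422, 416, 383
The 2 values of 608 occupy positions 1–2 → each gets rank 1.
Lia has value 416 MPa → rank 6.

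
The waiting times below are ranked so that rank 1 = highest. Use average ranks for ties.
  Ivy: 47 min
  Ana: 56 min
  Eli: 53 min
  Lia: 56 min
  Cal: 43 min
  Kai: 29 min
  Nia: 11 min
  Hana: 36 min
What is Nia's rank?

Sorted (descending): 56, 56, 53, 47, 43, 36, 29, 11
The 2 values of 56 occupy positions 1–2 → average rank (1+2)/2 = 1.5.
Nia has value 11 min → rank 8.

8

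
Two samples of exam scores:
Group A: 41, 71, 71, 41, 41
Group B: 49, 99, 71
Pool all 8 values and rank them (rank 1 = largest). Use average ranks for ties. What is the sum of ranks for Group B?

Sorted (descending): 99, 71, 71, 71, 49, 41, 41, 41
The 3 values of 71 occupy positions 2–4 → average rank 3.
The 3 values of 41 occupy positions 6–8 → average rank 7.
Group B values → pooled ranks: 49→5, 99→1, 71→3
Rank sum = 5 + 1 + 3 = 9

9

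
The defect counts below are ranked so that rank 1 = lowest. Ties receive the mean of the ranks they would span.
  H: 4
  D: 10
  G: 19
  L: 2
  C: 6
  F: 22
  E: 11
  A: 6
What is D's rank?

5

Sorted (ascending): 2, 4, 6, 6, 10, 11, 19, 22
The 2 values of 6 occupy positions 3–4 → average rank (3+4)/2 = 3.5.
D has value 10 → rank 5.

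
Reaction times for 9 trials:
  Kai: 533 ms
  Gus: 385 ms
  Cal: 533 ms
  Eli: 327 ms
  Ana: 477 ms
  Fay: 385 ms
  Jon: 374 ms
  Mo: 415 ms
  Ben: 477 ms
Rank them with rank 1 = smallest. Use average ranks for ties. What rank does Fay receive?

3.5

Sorted (ascending): 327, 374, 385, 385, 415, 477, 477, 533, 533
The 2 values of 385 occupy positions 3–4 → average rank (3+4)/2 = 3.5.
The 2 values of 477 occupy positions 6–7 → average rank (6+7)/2 = 6.5.
The 2 values of 533 occupy positions 8–9 → average rank (8+9)/2 = 8.5.
Fay has value 385 ms → rank 3.5.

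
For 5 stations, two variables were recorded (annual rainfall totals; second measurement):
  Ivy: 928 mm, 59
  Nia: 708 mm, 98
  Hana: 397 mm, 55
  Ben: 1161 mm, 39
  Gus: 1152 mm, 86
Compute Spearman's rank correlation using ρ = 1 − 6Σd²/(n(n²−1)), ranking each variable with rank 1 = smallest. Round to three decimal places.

-0.300

Ranks of variable 1: 3, 2, 1, 5, 4
Ranks of variable 2: 3, 5, 2, 1, 4
d = r₁ − r₂: 0, -3, -1, 4, 0
d²: 0, 9, 1, 16, 0; Σd² = 26
ρ = 1 − 6·26/(5·24) = 1 − 156/120 = -0.300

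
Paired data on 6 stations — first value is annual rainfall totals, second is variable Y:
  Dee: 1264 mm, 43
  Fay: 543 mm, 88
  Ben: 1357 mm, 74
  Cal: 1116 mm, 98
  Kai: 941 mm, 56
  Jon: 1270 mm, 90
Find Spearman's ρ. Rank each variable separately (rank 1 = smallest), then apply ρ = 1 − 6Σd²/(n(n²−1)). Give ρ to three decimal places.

-0.029

Ranks of variable 1: 4, 1, 6, 3, 2, 5
Ranks of variable 2: 1, 4, 3, 6, 2, 5
d = r₁ − r₂: 3, -3, 3, -3, 0, 0
d²: 9, 9, 9, 9, 0, 0; Σd² = 36
ρ = 1 − 6·36/(6·35) = 1 − 216/210 = -0.029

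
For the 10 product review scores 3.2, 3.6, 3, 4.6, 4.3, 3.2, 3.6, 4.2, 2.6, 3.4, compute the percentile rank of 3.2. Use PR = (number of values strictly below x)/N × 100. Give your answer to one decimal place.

N = 10.
Strictly below 3.2: 2. Equal to 3.2: 2.
PR = 2/10 × 100 = 20.0

20.0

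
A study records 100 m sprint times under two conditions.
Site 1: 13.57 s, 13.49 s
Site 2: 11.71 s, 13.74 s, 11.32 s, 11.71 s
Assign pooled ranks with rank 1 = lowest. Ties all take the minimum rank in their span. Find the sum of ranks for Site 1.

Sorted (ascending): 11.32, 11.71, 11.71, 13.49, 13.57, 13.74
The 2 values of 11.71 occupy positions 2–3 → each gets rank 2.
Site 1 values → pooled ranks: 13.57→5, 13.49→4
Rank sum = 5 + 4 = 9

9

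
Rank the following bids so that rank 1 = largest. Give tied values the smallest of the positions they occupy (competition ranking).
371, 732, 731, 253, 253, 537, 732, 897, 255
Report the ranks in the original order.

6, 2, 4, 8, 8, 5, 2, 1, 7

Sorted (descending): 897, 732, 732, 731, 537, 371, 255, 253, 253
The 2 values of 732 occupy positions 2–3 → each gets rank 2.
The 2 values of 253 occupy positions 8–9 → each gets rank 8.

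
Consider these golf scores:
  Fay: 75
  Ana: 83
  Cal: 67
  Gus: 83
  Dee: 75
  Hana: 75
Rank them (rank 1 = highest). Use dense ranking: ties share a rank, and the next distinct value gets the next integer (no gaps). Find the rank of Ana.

Sorted (descending): 83, 83, 75, 75, 75, 67
The 2 values of 83 share dense rank 1.
The 3 values of 75 share dense rank 2.
Remaining distinct values take the next consecutive integers.
Ana has value 83 → rank 1.

1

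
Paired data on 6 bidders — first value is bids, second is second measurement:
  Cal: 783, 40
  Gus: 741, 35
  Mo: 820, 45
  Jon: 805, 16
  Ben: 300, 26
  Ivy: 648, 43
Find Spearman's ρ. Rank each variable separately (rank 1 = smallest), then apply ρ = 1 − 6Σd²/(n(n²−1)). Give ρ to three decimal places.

0.257

Ranks of variable 1: 4, 3, 6, 5, 1, 2
Ranks of variable 2: 4, 3, 6, 1, 2, 5
d = r₁ − r₂: 0, 0, 0, 4, -1, -3
d²: 0, 0, 0, 16, 1, 9; Σd² = 26
ρ = 1 − 6·26/(6·35) = 1 − 156/210 = 0.257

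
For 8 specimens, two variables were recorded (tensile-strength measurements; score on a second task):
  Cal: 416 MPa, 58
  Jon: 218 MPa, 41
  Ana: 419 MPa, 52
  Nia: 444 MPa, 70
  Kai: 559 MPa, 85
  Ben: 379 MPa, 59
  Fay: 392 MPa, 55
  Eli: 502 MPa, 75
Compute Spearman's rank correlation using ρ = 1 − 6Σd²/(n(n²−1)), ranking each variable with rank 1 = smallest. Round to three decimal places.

Ranks of variable 1: 4, 1, 5, 6, 8, 2, 3, 7
Ranks of variable 2: 4, 1, 2, 6, 8, 5, 3, 7
d = r₁ − r₂: 0, 0, 3, 0, 0, -3, 0, 0
d²: 0, 0, 9, 0, 0, 9, 0, 0; Σd² = 18
ρ = 1 − 6·18/(8·63) = 1 − 108/504 = 0.786

0.786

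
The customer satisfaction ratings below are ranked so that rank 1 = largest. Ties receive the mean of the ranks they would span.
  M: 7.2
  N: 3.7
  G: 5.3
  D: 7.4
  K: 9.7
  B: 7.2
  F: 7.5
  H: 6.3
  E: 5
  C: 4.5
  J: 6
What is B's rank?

4.5

Sorted (descending): 9.7, 7.5, 7.4, 7.2, 7.2, 6.3, 6, 5.3, 5, 4.5, 3.7
The 2 values of 7.2 occupy positions 4–5 → average rank (4+5)/2 = 4.5.
B has value 7.2 → rank 4.5.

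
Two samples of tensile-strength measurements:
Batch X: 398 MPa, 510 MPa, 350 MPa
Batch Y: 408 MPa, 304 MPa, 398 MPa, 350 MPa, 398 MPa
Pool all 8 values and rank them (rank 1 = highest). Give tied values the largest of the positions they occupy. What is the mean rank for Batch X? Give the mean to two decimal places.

4.33

Sorted (descending): 510, 408, 398, 398, 398, 350, 350, 304
The 3 values of 398 occupy positions 3–5 → each gets rank 5.
The 2 values of 350 occupy positions 6–7 → each gets rank 7.
Batch X values → pooled ranks: 398→5, 510→1, 350→7
Mean rank = (5 + 1 + 7) / 3 = 4.33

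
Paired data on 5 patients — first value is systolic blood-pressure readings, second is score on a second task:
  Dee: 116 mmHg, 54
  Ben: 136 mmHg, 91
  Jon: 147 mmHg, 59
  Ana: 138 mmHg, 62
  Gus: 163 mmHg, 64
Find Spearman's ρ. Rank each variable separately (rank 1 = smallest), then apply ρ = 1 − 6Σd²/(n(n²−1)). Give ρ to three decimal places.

0.300

Ranks of variable 1: 1, 2, 4, 3, 5
Ranks of variable 2: 1, 5, 2, 3, 4
d = r₁ − r₂: 0, -3, 2, 0, 1
d²: 0, 9, 4, 0, 1; Σd² = 14
ρ = 1 − 6·14/(5·24) = 1 − 84/120 = 0.300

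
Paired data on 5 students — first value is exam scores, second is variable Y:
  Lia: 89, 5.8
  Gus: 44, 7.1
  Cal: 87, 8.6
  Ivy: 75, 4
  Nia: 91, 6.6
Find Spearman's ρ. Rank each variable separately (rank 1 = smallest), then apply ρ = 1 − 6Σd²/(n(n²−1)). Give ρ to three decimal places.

Ranks of variable 1: 4, 1, 3, 2, 5
Ranks of variable 2: 2, 4, 5, 1, 3
d = r₁ − r₂: 2, -3, -2, 1, 2
d²: 4, 9, 4, 1, 4; Σd² = 22
ρ = 1 − 6·22/(5·24) = 1 − 132/120 = -0.100

-0.100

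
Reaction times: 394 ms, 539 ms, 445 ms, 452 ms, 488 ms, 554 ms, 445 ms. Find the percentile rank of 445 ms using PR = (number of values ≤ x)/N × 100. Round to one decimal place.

42.9

N = 7.
Strictly below 445: 1. Equal to 445: 2.
PR = 3/7 × 100 = 42.9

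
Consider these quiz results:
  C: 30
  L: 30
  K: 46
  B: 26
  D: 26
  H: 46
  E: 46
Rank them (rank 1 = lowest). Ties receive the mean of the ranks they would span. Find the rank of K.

6

Sorted (ascending): 26, 26, 30, 30, 46, 46, 46
The 2 values of 26 occupy positions 1–2 → average rank (1+2)/2 = 1.5.
The 2 values of 30 occupy positions 3–4 → average rank (3+4)/2 = 3.5.
The 3 values of 46 occupy positions 5–7 → average rank 6.
K has value 46 → rank 6.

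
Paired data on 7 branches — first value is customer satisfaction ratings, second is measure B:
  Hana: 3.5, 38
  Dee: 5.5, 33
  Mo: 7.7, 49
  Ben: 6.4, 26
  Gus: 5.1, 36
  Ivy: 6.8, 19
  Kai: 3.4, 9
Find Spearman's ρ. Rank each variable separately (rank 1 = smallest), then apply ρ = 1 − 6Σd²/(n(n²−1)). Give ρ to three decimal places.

Ranks of variable 1: 2, 4, 7, 5, 3, 6, 1
Ranks of variable 2: 6, 4, 7, 3, 5, 2, 1
d = r₁ − r₂: -4, 0, 0, 2, -2, 4, 0
d²: 16, 0, 0, 4, 4, 16, 0; Σd² = 40
ρ = 1 − 6·40/(7·48) = 1 − 240/336 = 0.286

0.286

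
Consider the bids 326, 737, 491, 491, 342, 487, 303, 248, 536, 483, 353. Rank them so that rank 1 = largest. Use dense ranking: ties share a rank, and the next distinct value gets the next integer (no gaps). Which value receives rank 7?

342

Sorted (descending): 737, 536, 491, 491, 487, 483, 353, 342, 326, 303, 248
The 2 values of 491 share dense rank 3.
Remaining distinct values take the next consecutive integers.
Rank 7 → value 342.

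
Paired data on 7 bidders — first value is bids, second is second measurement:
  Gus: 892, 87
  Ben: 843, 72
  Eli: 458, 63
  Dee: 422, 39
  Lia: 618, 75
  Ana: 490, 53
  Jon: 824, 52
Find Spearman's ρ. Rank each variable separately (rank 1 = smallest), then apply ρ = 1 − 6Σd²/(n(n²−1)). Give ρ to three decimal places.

0.679

Ranks of variable 1: 7, 6, 2, 1, 4, 3, 5
Ranks of variable 2: 7, 5, 4, 1, 6, 3, 2
d = r₁ − r₂: 0, 1, -2, 0, -2, 0, 3
d²: 0, 1, 4, 0, 4, 0, 9; Σd² = 18
ρ = 1 − 6·18/(7·48) = 1 − 108/336 = 0.679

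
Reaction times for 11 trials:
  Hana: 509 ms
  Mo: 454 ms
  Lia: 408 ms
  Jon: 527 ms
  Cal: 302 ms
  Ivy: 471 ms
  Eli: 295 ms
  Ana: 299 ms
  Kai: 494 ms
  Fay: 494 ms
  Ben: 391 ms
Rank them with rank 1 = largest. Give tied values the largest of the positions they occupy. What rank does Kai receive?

Sorted (descending): 527, 509, 494, 494, 471, 454, 408, 391, 302, 299, 295
The 2 values of 494 occupy positions 3–4 → each gets rank 4.
Kai has value 494 ms → rank 4.

4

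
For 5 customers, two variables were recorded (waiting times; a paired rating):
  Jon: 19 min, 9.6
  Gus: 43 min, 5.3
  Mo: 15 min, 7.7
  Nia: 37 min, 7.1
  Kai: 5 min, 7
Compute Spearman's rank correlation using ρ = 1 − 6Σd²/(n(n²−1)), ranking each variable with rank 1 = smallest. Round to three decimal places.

Ranks of variable 1: 3, 5, 2, 4, 1
Ranks of variable 2: 5, 1, 4, 3, 2
d = r₁ − r₂: -2, 4, -2, 1, -1
d²: 4, 16, 4, 1, 1; Σd² = 26
ρ = 1 − 6·26/(5·24) = 1 − 156/120 = -0.300

-0.300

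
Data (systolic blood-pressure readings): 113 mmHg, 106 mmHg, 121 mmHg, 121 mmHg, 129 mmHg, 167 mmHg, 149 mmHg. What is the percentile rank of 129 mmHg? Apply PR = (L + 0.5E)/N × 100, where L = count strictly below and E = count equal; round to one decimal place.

N = 7.
Strictly below 129: 4. Equal to 129: 1.
PR = (4 + 0.5·1)/7 × 100 = 64.3

64.3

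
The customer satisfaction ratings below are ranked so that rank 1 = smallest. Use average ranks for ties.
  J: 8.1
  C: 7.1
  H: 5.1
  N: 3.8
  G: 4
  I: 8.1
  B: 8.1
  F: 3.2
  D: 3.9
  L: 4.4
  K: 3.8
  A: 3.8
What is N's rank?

3

Sorted (ascending): 3.2, 3.8, 3.8, 3.8, 3.9, 4, 4.4, 5.1, 7.1, 8.1, 8.1, 8.1
The 3 values of 3.8 occupy positions 2–4 → average rank 3.
The 3 values of 8.1 occupy positions 10–12 → average rank 11.
N has value 3.8 → rank 3.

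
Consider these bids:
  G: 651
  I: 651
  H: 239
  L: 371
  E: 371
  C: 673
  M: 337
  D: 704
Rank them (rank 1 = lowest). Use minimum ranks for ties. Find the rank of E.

3

Sorted (ascending): 239, 337, 371, 371, 651, 651, 673, 704
The 2 values of 371 occupy positions 3–4 → each gets rank 3.
The 2 values of 651 occupy positions 5–6 → each gets rank 5.
E has value 371 → rank 3.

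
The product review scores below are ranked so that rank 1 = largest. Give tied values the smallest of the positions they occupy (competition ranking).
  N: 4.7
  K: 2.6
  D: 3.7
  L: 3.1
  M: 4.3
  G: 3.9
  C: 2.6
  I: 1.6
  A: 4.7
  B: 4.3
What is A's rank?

1

Sorted (descending): 4.7, 4.7, 4.3, 4.3, 3.9, 3.7, 3.1, 2.6, 2.6, 1.6
The 2 values of 4.7 occupy positions 1–2 → each gets rank 1.
The 2 values of 4.3 occupy positions 3–4 → each gets rank 3.
The 2 values of 2.6 occupy positions 8–9 → each gets rank 8.
A has value 4.7 → rank 1.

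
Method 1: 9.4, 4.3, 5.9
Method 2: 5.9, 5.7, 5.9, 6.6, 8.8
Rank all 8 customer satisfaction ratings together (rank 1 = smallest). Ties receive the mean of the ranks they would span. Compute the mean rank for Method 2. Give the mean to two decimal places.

4.60

Sorted (ascending): 4.3, 5.7, 5.9, 5.9, 5.9, 6.6, 8.8, 9.4
The 3 values of 5.9 occupy positions 3–5 → average rank 4.
Method 2 values → pooled ranks: 5.9→4, 5.7→2, 5.9→4, 6.6→6, 8.8→7
Mean rank = (4 + 2 + 4 + 6 + 7) / 5 = 4.60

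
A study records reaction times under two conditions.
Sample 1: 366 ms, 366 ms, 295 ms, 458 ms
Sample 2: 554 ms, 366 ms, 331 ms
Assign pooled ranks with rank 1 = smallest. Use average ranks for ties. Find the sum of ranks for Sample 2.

13

Sorted (ascending): 295, 331, 366, 366, 366, 458, 554
The 3 values of 366 occupy positions 3–5 → average rank 4.
Sample 2 values → pooled ranks: 554→7, 366→4, 331→2
Rank sum = 7 + 4 + 2 = 13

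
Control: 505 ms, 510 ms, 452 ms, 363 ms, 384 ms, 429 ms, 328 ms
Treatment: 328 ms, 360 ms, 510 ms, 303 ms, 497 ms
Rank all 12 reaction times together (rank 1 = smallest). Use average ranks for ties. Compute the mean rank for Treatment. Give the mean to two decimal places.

Sorted (ascending): 303, 328, 328, 360, 363, 384, 429, 452, 497, 505, 510, 510
The 2 values of 328 occupy positions 2–3 → average rank (2+3)/2 = 2.5.
The 2 values of 510 occupy positions 11–12 → average rank (11+12)/2 = 11.5.
Treatment values → pooled ranks: 328→2.5, 360→4, 510→11.5, 303→1, 497→9
Mean rank = (2.5 + 4 + 11.5 + 1 + 9) / 5 = 5.60

5.60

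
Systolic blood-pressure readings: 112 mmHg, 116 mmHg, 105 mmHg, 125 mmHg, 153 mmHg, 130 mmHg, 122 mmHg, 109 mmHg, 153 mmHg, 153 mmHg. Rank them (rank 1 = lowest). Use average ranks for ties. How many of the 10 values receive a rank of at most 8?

Sorted (ascending): 105, 109, 112, 116, 122, 125, 130, 153, 153, 153
The 3 values of 153 occupy positions 8–10 → average rank 9.
Ranks ≤ 8: {1, 2, 3, 4, 5, 6, 7} → 7 values.

7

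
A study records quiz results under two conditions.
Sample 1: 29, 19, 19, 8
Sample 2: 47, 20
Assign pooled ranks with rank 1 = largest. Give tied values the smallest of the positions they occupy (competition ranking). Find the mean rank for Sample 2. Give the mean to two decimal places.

Sorted (descending): 47, 29, 20, 19, 19, 8
The 2 values of 19 occupy positions 4–5 → each gets rank 4.
Sample 2 values → pooled ranks: 47→1, 20→3
Mean rank = (1 + 3) / 2 = 2.00

2.00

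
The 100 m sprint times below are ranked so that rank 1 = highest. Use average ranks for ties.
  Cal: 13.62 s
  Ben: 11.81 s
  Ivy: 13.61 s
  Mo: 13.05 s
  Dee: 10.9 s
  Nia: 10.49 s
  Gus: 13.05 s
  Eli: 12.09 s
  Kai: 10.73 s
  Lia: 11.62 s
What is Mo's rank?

Sorted (descending): 13.62, 13.61, 13.05, 13.05, 12.09, 11.81, 11.62, 10.9, 10.73, 10.49
The 2 values of 13.05 occupy positions 3–4 → average rank (3+4)/2 = 3.5.
Mo has value 13.05 s → rank 3.5.

3.5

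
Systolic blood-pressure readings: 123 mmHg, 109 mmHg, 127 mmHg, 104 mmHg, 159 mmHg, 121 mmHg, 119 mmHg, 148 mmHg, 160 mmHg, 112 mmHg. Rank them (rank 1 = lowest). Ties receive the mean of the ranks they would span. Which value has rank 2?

109

Sorted (ascending): 104, 109, 112, 119, 121, 123, 127, 148, 159, 160
No ties — each value takes its position as its rank.
Rank 2 → value 109.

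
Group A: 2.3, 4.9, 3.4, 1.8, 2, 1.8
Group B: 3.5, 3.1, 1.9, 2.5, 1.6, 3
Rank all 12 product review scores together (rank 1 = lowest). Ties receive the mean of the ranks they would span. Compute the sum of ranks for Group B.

Sorted (ascending): 1.6, 1.8, 1.8, 1.9, 2, 2.3, 2.5, 3, 3.1, 3.4, 3.5, 4.9
The 2 values of 1.8 occupy positions 2–3 → average rank (2+3)/2 = 2.5.
Group B values → pooled ranks: 3.5→11, 3.1→9, 1.9→4, 2.5→7, 1.6→1, 3→8
Rank sum = 11 + 9 + 4 + 7 + 1 + 8 = 40

40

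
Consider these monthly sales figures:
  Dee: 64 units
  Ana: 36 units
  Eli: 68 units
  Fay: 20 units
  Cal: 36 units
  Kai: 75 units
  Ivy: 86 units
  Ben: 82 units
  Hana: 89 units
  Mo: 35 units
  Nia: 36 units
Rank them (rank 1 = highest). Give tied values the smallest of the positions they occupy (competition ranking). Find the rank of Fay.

11

Sorted (descending): 89, 86, 82, 75, 68, 64, 36, 36, 36, 35, 20
The 3 values of 36 occupy positions 7–9 → each gets rank 7.
Fay has value 20 units → rank 11.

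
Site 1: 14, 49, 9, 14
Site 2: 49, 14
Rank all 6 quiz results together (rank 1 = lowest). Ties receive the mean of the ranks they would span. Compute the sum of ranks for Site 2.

8.5

Sorted (ascending): 9, 14, 14, 14, 49, 49
The 3 values of 14 occupy positions 2–4 → average rank 3.
The 2 values of 49 occupy positions 5–6 → average rank (5+6)/2 = 5.5.
Site 2 values → pooled ranks: 49→5.5, 14→3
Rank sum = 5.5 + 3 = 8.5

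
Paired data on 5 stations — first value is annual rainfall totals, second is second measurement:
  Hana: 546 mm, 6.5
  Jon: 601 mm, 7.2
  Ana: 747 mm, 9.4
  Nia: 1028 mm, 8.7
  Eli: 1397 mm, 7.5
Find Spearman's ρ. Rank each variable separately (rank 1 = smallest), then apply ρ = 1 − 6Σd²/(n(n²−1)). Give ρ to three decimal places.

Ranks of variable 1: 1, 2, 3, 4, 5
Ranks of variable 2: 1, 2, 5, 4, 3
d = r₁ − r₂: 0, 0, -2, 0, 2
d²: 0, 0, 4, 0, 4; Σd² = 8
ρ = 1 − 6·8/(5·24) = 1 − 48/120 = 0.600

0.600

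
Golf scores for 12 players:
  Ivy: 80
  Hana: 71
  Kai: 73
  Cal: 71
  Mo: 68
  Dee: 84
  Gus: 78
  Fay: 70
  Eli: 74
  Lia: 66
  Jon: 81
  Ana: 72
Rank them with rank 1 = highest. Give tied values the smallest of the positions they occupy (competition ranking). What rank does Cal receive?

8

Sorted (descending): 84, 81, 80, 78, 74, 73, 72, 71, 71, 70, 68, 66
The 2 values of 71 occupy positions 8–9 → each gets rank 8.
Cal has value 71 → rank 8.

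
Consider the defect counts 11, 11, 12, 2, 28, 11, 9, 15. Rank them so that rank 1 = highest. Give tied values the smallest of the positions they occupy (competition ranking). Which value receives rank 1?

Sorted (descending): 28, 15, 12, 11, 11, 11, 9, 2
The 3 values of 11 occupy positions 4–6 → each gets rank 4.
Rank 1 → value 28.

28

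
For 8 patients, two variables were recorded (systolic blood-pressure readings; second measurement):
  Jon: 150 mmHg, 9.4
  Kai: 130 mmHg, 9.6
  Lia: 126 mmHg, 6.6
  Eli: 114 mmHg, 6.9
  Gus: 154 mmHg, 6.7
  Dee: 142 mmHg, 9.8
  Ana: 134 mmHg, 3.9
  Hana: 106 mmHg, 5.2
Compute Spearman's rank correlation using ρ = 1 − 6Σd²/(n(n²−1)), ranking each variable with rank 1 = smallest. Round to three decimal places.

Ranks of variable 1: 7, 4, 3, 2, 8, 6, 5, 1
Ranks of variable 2: 6, 7, 3, 5, 4, 8, 1, 2
d = r₁ − r₂: 1, -3, 0, -3, 4, -2, 4, -1
d²: 1, 9, 0, 9, 16, 4, 16, 1; Σd² = 56
ρ = 1 − 6·56/(8·63) = 1 − 336/504 = 0.333

0.333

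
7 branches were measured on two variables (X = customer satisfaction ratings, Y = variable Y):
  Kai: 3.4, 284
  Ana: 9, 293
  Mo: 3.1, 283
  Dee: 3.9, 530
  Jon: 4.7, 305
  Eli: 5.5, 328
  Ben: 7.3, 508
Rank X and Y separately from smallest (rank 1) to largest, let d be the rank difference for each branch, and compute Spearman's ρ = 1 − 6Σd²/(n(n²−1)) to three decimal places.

Ranks of variable 1: 2, 7, 1, 3, 4, 5, 6
Ranks of variable 2: 2, 3, 1, 7, 4, 5, 6
d = r₁ − r₂: 0, 4, 0, -4, 0, 0, 0
d²: 0, 16, 0, 16, 0, 0, 0; Σd² = 32
ρ = 1 − 6·32/(7·48) = 1 − 192/336 = 0.429

0.429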